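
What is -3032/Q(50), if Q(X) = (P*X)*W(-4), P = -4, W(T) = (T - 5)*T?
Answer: 379/900 ≈ 0.42111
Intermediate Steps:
W(T) = T*(-5 + T) (W(T) = (-5 + T)*T = T*(-5 + T))
Q(X) = -144*X (Q(X) = (-4*X)*(-4*(-5 - 4)) = (-4*X)*(-4*(-9)) = -4*X*36 = -144*X)
-3032/Q(50) = -3032/((-144*50)) = -3032/(-7200) = -3032*(-1/7200) = 379/900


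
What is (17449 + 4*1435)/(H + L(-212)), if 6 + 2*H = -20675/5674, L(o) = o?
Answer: -263148772/2460495 ≈ -106.95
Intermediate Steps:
H = -54719/11348 (H = -3 + (-20675/5674)/2 = -3 + (-20675*1/5674)/2 = -3 + (½)*(-20675/5674) = -3 - 20675/11348 = -54719/11348 ≈ -4.8219)
(17449 + 4*1435)/(H + L(-212)) = (17449 + 4*1435)/(-54719/11348 - 212) = (17449 + 5740)/(-2460495/11348) = 23189*(-11348/2460495) = -263148772/2460495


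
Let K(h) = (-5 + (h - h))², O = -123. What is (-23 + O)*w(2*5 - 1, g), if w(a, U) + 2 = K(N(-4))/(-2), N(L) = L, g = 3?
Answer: 2117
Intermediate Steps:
K(h) = 25 (K(h) = (-5 + 0)² = (-5)² = 25)
w(a, U) = -29/2 (w(a, U) = -2 + 25/(-2) = -2 + 25*(-½) = -2 - 25/2 = -29/2)
(-23 + O)*w(2*5 - 1, g) = (-23 - 123)*(-29/2) = -146*(-29/2) = 2117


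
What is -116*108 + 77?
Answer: -12451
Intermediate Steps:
-116*108 + 77 = -12528 + 77 = -12451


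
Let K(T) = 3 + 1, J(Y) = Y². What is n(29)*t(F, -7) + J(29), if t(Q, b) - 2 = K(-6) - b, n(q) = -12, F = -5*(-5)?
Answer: 685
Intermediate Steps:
F = 25
K(T) = 4
t(Q, b) = 6 - b (t(Q, b) = 2 + (4 - b) = 6 - b)
n(29)*t(F, -7) + J(29) = -12*(6 - 1*(-7)) + 29² = -12*(6 + 7) + 841 = -12*13 + 841 = -156 + 841 = 685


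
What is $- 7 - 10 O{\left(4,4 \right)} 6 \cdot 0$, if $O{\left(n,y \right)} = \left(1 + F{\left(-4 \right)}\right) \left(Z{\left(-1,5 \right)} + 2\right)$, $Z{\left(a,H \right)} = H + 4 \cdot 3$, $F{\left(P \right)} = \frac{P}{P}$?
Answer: $0$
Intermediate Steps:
$F{\left(P \right)} = 1$
$Z{\left(a,H \right)} = 12 + H$ ($Z{\left(a,H \right)} = H + 12 = 12 + H$)
$O{\left(n,y \right)} = 38$ ($O{\left(n,y \right)} = \left(1 + 1\right) \left(\left(12 + 5\right) + 2\right) = 2 \left(17 + 2\right) = 2 \cdot 19 = 38$)
$- 7 - 10 O{\left(4,4 \right)} 6 \cdot 0 = - 7 - 10 \cdot 38 \cdot 6 \cdot 0 = - 7 \left(-10\right) 228 \cdot 0 = - 7 \left(\left(-2280\right) 0\right) = \left(-7\right) 0 = 0$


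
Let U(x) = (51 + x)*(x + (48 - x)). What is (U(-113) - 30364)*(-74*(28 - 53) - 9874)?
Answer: 267520160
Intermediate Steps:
U(x) = 2448 + 48*x (U(x) = (51 + x)*48 = 2448 + 48*x)
(U(-113) - 30364)*(-74*(28 - 53) - 9874) = ((2448 + 48*(-113)) - 30364)*(-74*(28 - 53) - 9874) = ((2448 - 5424) - 30364)*(-74*(-25) - 9874) = (-2976 - 30364)*(1850 - 9874) = -33340*(-8024) = 267520160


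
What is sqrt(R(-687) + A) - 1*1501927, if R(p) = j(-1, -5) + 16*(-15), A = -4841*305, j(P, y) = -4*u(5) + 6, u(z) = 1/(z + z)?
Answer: -1501927 + I*sqrt(36918485)/5 ≈ -1.5019e+6 + 1215.2*I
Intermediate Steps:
u(z) = 1/(2*z)
j(P, y) = 28/5 (j(P, y) = -2/5 + 6 = 28/5)
A = -1476505
R(p) = -1172/5 (R(p) = 28/5 + 16*(-15) = 28/5 - 240 = -1172/5)
sqrt(R(-687) + A) - 1*1501927 = sqrt(-1172/5 - 1476505) - 1*1501927 = sqrt(-7383697/5) - 1501927 = I*sqrt(36918485)/5 - 1501927 = -1501927 + I*sqrt(36918485)/5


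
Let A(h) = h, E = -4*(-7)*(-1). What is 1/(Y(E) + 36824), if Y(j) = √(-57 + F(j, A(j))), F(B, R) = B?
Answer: 36824/1356007061 - I*√85/1356007061 ≈ 2.7156e-5 - 6.799e-9*I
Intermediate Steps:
E = -28 (E = 28*(-1) = -28)
Y(j) = √(-57 + j)
1/(Y(E) + 36824) = 1/(√(-57 - 28) + 36824) = 1/(√(-85) + 36824) = 1/(I*√85 + 36824) = 1/(36824 + I*√85)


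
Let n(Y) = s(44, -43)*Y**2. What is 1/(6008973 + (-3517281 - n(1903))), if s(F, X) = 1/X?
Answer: 43/110764165 ≈ 3.8821e-7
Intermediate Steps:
n(Y) = -Y**2/43 (n(Y) = Y**2/(-43) = -Y**2/43)
1/(6008973 + (-3517281 - n(1903))) = 1/(6008973 + (-3517281 - (-1)*1903**2/43)) = 1/(6008973 + (-3517281 - (-1)*3621409/43)) = 1/(6008973 + (-3517281 - 1*(-3621409/43))) = 1/(6008973 + (-3517281 + 3621409/43)) = 1/(6008973 - 147621674/43) = 1/(110764165/43) = 43/110764165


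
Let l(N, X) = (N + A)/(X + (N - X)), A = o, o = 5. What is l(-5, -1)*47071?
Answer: 0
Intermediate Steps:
A = 5
l(N, X) = (5 + N)/N (l(N, X) = (N + 5)/(X + (N - X)) = (5 + N)/N)
l(-5, -1)*47071 = ((5 - 5)/(-5))*47071 = -⅕*0*47071 = 0*47071 = 0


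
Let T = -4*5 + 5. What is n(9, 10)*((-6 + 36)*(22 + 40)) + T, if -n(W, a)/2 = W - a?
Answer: 3705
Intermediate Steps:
n(W, a) = -2*W + 2*a (n(W, a) = -2*(W - a) = -2*W + 2*a)
T = -15 (T = -20 + 5 = -15)
n(9, 10)*((-6 + 36)*(22 + 40)) + T = (-2*9 + 2*10)*((-6 + 36)*(22 + 40)) - 15 = (-18 + 20)*(30*62) - 15 = 2*1860 - 15 = 3720 - 15 = 3705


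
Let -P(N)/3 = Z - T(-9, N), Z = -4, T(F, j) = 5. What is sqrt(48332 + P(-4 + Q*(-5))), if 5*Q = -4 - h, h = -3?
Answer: sqrt(48359) ≈ 219.91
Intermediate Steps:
Q = -1/5 (Q = (-4 - 1*(-3))/5 = (-4 + 3)/5 = (1/5)*(-1) = -1/5 ≈ -0.20000)
P(N) = 27 (P(N) = -3*(-4 - 1*5) = -3*(-4 - 5) = -3*(-9) = 27)
sqrt(48332 + P(-4 + Q*(-5))) = sqrt(48332 + 27) = sqrt(48359)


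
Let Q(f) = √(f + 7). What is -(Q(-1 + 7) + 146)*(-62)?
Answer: 9052 + 62*√13 ≈ 9275.5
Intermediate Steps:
Q(f) = √(7 + f)
-(Q(-1 + 7) + 146)*(-62) = -(√(7 + (-1 + 7)) + 146)*(-62) = -(√(7 + 6) + 146)*(-62) = -(√13 + 146)*(-62) = -(146 + √13)*(-62) = -(-9052 - 62*√13) = 9052 + 62*√13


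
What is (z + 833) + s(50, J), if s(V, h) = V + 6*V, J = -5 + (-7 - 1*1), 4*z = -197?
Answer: 4535/4 ≈ 1133.8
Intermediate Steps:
z = -197/4 (z = (¼)*(-197) = -197/4 ≈ -49.250)
J = -13 (J = -5 + (-7 - 1) = -5 - 8 = -13)
s(V, h) = 7*V
(z + 833) + s(50, J) = (-197/4 + 833) + 7*50 = 3135/4 + 350 = 4535/4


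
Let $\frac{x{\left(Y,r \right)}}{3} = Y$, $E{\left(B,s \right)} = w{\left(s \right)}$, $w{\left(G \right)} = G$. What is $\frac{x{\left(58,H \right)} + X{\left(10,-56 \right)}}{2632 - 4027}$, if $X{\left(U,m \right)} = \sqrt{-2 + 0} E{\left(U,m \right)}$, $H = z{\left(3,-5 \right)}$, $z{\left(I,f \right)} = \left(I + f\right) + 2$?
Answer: $- \frac{58}{465} + \frac{56 i \sqrt{2}}{1395} \approx -0.12473 + 0.056771 i$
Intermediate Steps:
$E{\left(B,s \right)} = s$
$z{\left(I,f \right)} = 2 + I + f$
$H = 0$ ($H = 2 + 3 - 5 = 0$)
$X{\left(U,m \right)} = i m \sqrt{2}$ ($X{\left(U,m \right)} = \sqrt{-2 + 0} m = \sqrt{-2} m = i \sqrt{2} m = i m \sqrt{2}$)
$x{\left(Y,r \right)} = 3 Y$
$\frac{x{\left(58,H \right)} + X{\left(10,-56 \right)}}{2632 - 4027} = \frac{3 \cdot 58 + i \left(-56\right) \sqrt{2}}{2632 - 4027} = \frac{174 - 56 i \sqrt{2}}{-1395} = \left(174 - 56 i \sqrt{2}\right) \left(- \frac{1}{1395}\right) = - \frac{58}{465} + \frac{56 i \sqrt{2}}{1395}$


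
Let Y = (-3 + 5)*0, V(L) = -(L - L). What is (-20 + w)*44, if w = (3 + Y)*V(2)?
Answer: -880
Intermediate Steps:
V(L) = 0 (V(L) = -1*0 = 0)
Y = 0 (Y = 2*0 = 0)
w = 0 (w = (3 + 0)*0 = 3*0 = 0)
(-20 + w)*44 = (-20 + 0)*44 = -20*44 = -880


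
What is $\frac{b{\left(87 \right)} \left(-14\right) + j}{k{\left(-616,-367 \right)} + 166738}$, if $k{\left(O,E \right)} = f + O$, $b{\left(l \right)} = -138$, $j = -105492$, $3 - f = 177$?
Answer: $- \frac{8630}{13829} \approx -0.62405$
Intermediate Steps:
$f = -174$ ($f = 3 - 177 = -174$)
$k{\left(O,E \right)} = -174 + O$
$\frac{b{\left(87 \right)} \left(-14\right) + j}{k{\left(-616,-367 \right)} + 166738} = \frac{\left(-138\right) \left(-14\right) - 105492}{\left(-174 - 616\right) + 166738} = \frac{1932 - 105492}{-790 + 166738} = - \frac{103560}{165948} = \left(-103560\right) \frac{1}{165948} = - \frac{8630}{13829}$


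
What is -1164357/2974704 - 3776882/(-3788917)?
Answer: 2274484653853/3756968851856 ≈ 0.60540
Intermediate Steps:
-1164357/2974704 - 3776882/(-3788917) = -1164357*1/2974704 - 3776882*(-1/3788917) = -388119/991568 + 3776882/3788917 = 2274484653853/3756968851856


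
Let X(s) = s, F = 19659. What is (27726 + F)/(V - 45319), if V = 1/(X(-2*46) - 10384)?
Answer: -99281052/94952369 ≈ -1.0456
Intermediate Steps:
V = -1/10476 (V = 1/(-2*46 - 10384) = 1/(-92 - 10384) = 1/(-10476) = -1/10476 ≈ -9.5456e-5)
(27726 + F)/(V - 45319) = (27726 + 19659)/(-1/10476 - 45319) = 47385/(-474761845/10476) = 47385*(-10476/474761845) = -99281052/94952369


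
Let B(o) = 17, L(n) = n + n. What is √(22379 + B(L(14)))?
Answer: 2*√5599 ≈ 149.65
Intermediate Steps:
L(n) = 2*n
√(22379 + B(L(14))) = √(22379 + 17) = √22396 = 2*√5599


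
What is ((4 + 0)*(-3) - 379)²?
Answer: 152881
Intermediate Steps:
((4 + 0)*(-3) - 379)² = (4*(-3) - 379)² = (-12 - 379)² = (-391)² = 152881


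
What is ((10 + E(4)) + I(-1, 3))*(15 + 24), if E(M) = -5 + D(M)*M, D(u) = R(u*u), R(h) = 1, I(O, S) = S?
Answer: 468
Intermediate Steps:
D(u) = 1
E(M) = -5 + M (E(M) = -5 + 1*M = -5 + M)
((10 + E(4)) + I(-1, 3))*(15 + 24) = ((10 + (-5 + 4)) + 3)*(15 + 24) = ((10 - 1) + 3)*39 = (9 + 3)*39 = 12*39 = 468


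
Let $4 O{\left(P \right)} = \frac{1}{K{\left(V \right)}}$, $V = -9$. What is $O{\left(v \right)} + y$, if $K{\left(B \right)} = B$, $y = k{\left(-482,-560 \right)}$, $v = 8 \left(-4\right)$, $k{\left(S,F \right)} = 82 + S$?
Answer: $- \frac{14401}{36} \approx -400.03$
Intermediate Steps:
$v = -32$
$y = -400$ ($y = 82 - 482 = -400$)
$O{\left(P \right)} = - \frac{1}{36}$ ($O{\left(P \right)} = \frac{1}{4 \left(-9\right)} = \frac{1}{4} \left(- \frac{1}{9}\right) = - \frac{1}{36}$)
$O{\left(v \right)} + y = - \frac{1}{36} - 400 = - \frac{14401}{36}$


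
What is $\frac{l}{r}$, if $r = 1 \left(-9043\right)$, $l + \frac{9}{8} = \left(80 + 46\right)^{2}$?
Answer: $- \frac{126999}{72344} \approx -1.7555$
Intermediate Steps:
$l = \frac{126999}{8}$ ($l = - \frac{9}{8} + \left(80 + 46\right)^{2} = - \frac{9}{8} + 126^{2} = - \frac{9}{8} + 15876 = \frac{126999}{8} \approx 15875.0$)
$r = -9043$
$\frac{l}{r} = \frac{126999}{8 \left(-9043\right)} = \frac{126999}{8} \left(- \frac{1}{9043}\right) = - \frac{126999}{72344}$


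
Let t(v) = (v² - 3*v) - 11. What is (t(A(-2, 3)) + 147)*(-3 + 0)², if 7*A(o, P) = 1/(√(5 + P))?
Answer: 479817/392 - 27*√2/28 ≈ 1222.7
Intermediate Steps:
A(o, P) = 1/(7*√(5 + P)) (A(o, P) = 1/(7*(√(5 + P))) = 1/(7*√(5 + P)))
t(v) = -11 + v² - 3*v
(t(A(-2, 3)) + 147)*(-3 + 0)² = ((-11 + (1/(7*√(5 + 3)))² - 3/(7*√(5 + 3))) + 147)*(-3 + 0)² = ((-11 + (1/(7*√8))² - 3/(7*√8)) + 147)*(-3)² = ((-11 + ((√2/4)/7)² - 3*√2/4/7) + 147)*9 = ((-11 + (√2/28)² - 3*√2/28) + 147)*9 = ((-11 + 1/392 - 3*√2/28) + 147)*9 = ((-4311/392 - 3*√2/28) + 147)*9 = (53313/392 - 3*√2/28)*9 = 479817/392 - 27*√2/28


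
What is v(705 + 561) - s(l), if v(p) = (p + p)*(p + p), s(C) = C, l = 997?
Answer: 6410027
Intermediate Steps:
v(p) = 4*p² (v(p) = (2*p)*(2*p) = 4*p²)
v(705 + 561) - s(l) = 4*(705 + 561)² - 1*997 = 4*1266² - 997 = 4*1602756 - 997 = 6411024 - 997 = 6410027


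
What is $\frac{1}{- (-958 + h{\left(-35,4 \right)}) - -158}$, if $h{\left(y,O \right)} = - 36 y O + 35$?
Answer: $- \frac{1}{3959} \approx -0.00025259$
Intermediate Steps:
$h{\left(y,O \right)} = 35 - 36 O y$ ($h{\left(y,O \right)} = - 36 O y + 35 = 35 - 36 O y$)
$\frac{1}{- (-958 + h{\left(-35,4 \right)}) - -158} = \frac{1}{- (-958 - \left(-35 + 144 \left(-35\right)\right)) - -158} = \frac{1}{- (-958 + \left(35 + 5040\right)) + 158} = \frac{1}{- (-958 + 5075) + 158} = \frac{1}{\left(-1\right) 4117 + 158} = \frac{1}{-4117 + 158} = \frac{1}{-3959} = - \frac{1}{3959}$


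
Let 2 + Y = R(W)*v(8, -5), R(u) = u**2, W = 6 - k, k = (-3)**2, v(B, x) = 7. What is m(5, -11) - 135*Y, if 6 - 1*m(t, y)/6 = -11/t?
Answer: -40929/5 ≈ -8185.8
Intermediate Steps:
m(t, y) = 36 + 66/t (m(t, y) = 36 - (-66)/t = 36 + 66/t)
k = 9
W = -3 (W = 6 - 1*9 = 6 - 9 = -3)
Y = 61 (Y = -2 + (-3)**2*7 = -2 + 9*7 = -2 + 63 = 61)
m(5, -11) - 135*Y = (36 + 66/5) - 135*61 = (36 + 66*(1/5)) - 8235 = (36 + 66/5) - 8235 = 246/5 - 8235 = -40929/5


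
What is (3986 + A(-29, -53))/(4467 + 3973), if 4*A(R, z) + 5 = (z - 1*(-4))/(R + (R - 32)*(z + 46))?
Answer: 6343673/13436480 ≈ 0.47212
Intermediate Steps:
A(R, z) = -5/4 + (4 + z)/(4*(R + (-32 + R)*(46 + z))) (A(R, z) = -5/4 + ((z - 1*(-4))/(R + (R - 32)*(z + 46)))/4 = -5/4 + ((z + 4)/(R + (-32 + R)*(46 + z)))/4 = -5/4 + ((4 + z)/(R + (-32 + R)*(46 + z)))/4 = -5/4 + (4 + z)/(4*(R + (-32 + R)*(46 + z))))
(3986 + A(-29, -53))/(4467 + 3973) = (3986 + (7364 - 235*(-29) + 161*(-53) - 5*(-29)*(-53))/(4*(-1472 - 32*(-53) + 47*(-29) - 29*(-53))))/(4467 + 3973) = (3986 + (7364 + 6815 - 8533 - 7685)/(4*(-1472 + 1696 - 1363 + 1537)))/8440 = (3986 + (¼)*(-2039)/398)*(1/8440) = (3986 + (¼)*(1/398)*(-2039))*(1/8440) = (3986 - 2039/1592)*(1/8440) = (6343673/1592)*(1/8440) = 6343673/13436480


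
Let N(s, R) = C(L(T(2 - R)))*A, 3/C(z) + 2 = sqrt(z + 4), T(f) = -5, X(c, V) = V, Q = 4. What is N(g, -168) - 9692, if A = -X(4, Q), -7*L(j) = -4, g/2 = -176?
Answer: -9734 - 12*sqrt(14) ≈ -9778.9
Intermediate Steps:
g = -352 (g = 2*(-176) = -352)
L(j) = 4/7 (L(j) = -1/7*(-4) = 4/7)
C(z) = 3/(-2 + sqrt(4 + z)) (C(z) = 3/(-2 + sqrt(z + 4)) = 3/(-2 + sqrt(4 + z)))
A = -4 (A = -1*4 = -4)
N(s, R) = -12/(-2 + 4*sqrt(14)/7) (N(s, R) = (3/(-2 + sqrt(4 + 4/7)))*(-4) = (3/(-2 + sqrt(32/7)))*(-4) = (3/(-2 + 4*sqrt(14)/7))*(-4) = -12/(-2 + 4*sqrt(14)/7))
N(g, -168) - 9692 = (-42 - 12*sqrt(14)) - 9692 = -9734 - 12*sqrt(14)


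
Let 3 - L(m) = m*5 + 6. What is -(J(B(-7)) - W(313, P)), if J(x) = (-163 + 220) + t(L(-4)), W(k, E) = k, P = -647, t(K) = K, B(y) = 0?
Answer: 239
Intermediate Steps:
L(m) = -3 - 5*m (L(m) = 3 - (m*5 + 6) = 3 - (5*m + 6) = 3 - (6 + 5*m) = 3 + (-6 - 5*m) = -3 - 5*m)
J(x) = 74 (J(x) = (-163 + 220) + (-3 - 5*(-4)) = 57 + (-3 + 20) = 57 + 17 = 74)
-(J(B(-7)) - W(313, P)) = -(74 - 1*313) = -(74 - 313) = -1*(-239) = 239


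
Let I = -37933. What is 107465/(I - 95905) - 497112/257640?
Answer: -3925823269/1436750930 ≈ -2.7324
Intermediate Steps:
107465/(I - 95905) - 497112/257640 = 107465/(-37933 - 95905) - 497112/257640 = 107465/(-133838) - 497112*1/257640 = 107465*(-1/133838) - 20713/10735 = -107465/133838 - 20713/10735 = -3925823269/1436750930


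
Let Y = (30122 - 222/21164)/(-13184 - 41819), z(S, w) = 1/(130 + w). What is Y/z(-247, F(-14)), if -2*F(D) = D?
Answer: -1180239793/15730858 ≈ -75.027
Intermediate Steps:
F(D) = -D/2
Y = -8614889/15730858 (Y = (30122 - 222*1/21164)/(-55003) = (30122 - 3/286)*(-1/55003) = (8614889/286)*(-1/55003) = -8614889/15730858 ≈ -0.54764)
Y/z(-247, F(-14)) = -8614889/(15730858*(1/(130 - 1/2*(-14)))) = -8614889/(15730858*(1/(130 + 7))) = -8614889/(15730858*(1/137)) = -8614889/(15730858*1/137) = -8614889/15730858*137 = -1180239793/15730858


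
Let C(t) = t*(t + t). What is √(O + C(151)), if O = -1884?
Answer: √43718 ≈ 209.09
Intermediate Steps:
C(t) = 2*t² (C(t) = t*(2*t) = 2*t²)
√(O + C(151)) = √(-1884 + 2*151²) = √(-1884 + 2*22801) = √(-1884 + 45602) = √43718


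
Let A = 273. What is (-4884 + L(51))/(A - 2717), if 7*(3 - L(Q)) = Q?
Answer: 17109/8554 ≈ 2.0001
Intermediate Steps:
L(Q) = 3 - Q/7
(-4884 + L(51))/(A - 2717) = (-4884 + (3 - ⅐*51))/(273 - 2717) = (-4884 + (3 - 51/7))/(-2444) = (-4884 - 30/7)*(-1/2444) = -34218/7*(-1/2444) = 17109/8554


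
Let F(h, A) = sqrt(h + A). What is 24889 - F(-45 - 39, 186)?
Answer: 24889 - sqrt(102) ≈ 24879.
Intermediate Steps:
F(h, A) = sqrt(A + h)
24889 - F(-45 - 39, 186) = 24889 - sqrt(186 + (-45 - 39)) = 24889 - sqrt(186 - 84) = 24889 - sqrt(102)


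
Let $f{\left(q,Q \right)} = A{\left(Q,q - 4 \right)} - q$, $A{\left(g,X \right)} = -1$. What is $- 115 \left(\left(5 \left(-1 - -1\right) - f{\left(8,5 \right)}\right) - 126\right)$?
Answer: $13455$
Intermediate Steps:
$f{\left(q,Q \right)} = -1 - q$
$- 115 \left(\left(5 \left(-1 - -1\right) - f{\left(8,5 \right)}\right) - 126\right) = - 115 \left(\left(5 \left(-1 - -1\right) - \left(-1 - 8\right)\right) - 126\right) = - 115 \left(\left(5 \left(-1 + \left(-2 + 3\right)\right) - \left(-1 - 8\right)\right) - 126\right) = - 115 \left(\left(5 \left(-1 + 1\right) - -9\right) - 126\right) = - 115 \left(\left(5 \cdot 0 + 9\right) - 126\right) = - 115 \left(\left(0 + 9\right) - 126\right) = - 115 \left(9 - 126\right) = \left(-115\right) \left(-117\right) = 13455$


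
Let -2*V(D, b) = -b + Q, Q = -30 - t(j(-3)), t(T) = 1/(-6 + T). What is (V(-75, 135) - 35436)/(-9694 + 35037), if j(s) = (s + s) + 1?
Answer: -388889/278773 ≈ -1.3950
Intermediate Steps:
j(s) = 1 + 2*s (j(s) = 2*s + 1 = 1 + 2*s)
Q = -329/11 (Q = -30 - 1/(-6 + (1 + 2*(-3))) = -30 - 1/(-6 + (1 - 6)) = -30 - 1/(-6 - 5) = -30 - 1/(-11) = -30 - 1*(-1/11) = -30 + 1/11 = -329/11 ≈ -29.909)
V(D, b) = 329/22 + b/2 (V(D, b) = -(-b - 329/11)/2 = -(-329/11 - b)/2 = 329/22 + b/2)
(V(-75, 135) - 35436)/(-9694 + 35037) = ((329/22 + (1/2)*135) - 35436)/(-9694 + 35037) = ((329/22 + 135/2) - 35436)/25343 = (907/11 - 35436)*(1/25343) = -388889/11*1/25343 = -388889/278773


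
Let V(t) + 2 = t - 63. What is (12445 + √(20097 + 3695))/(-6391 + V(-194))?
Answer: -131/70 - 2*√1487/3325 ≈ -1.8946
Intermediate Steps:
V(t) = -65 + t (V(t) = -2 + (t - 63) = -2 + (-63 + t) = -65 + t)
(12445 + √(20097 + 3695))/(-6391 + V(-194)) = (12445 + √(20097 + 3695))/(-6391 + (-65 - 194)) = (12445 + √23792)/(-6391 - 259) = (12445 + 4*√1487)/(-6650) = (12445 + 4*√1487)*(-1/6650) = -131/70 - 2*√1487/3325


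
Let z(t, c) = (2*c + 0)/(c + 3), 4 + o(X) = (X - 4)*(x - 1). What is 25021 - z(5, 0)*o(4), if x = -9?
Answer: 25021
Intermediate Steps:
o(X) = 36 - 10*X (o(X) = -4 + (X - 4)*(-9 - 1) = -4 + (-4 + X)*(-10) = -4 + (40 - 10*X) = 36 - 10*X)
z(t, c) = 2*c/(3 + c) (z(t, c) = (2*c)/(3 + c) = 2*c/(3 + c))
25021 - z(5, 0)*o(4) = 25021 - 2*0/(3 + 0)*(36 - 10*4) = 25021 - 2*0/3*(36 - 40) = 25021 - 2*0*(1/3)*(-4) = 25021 - 0*(-4) = 25021 - 1*0 = 25021 + 0 = 25021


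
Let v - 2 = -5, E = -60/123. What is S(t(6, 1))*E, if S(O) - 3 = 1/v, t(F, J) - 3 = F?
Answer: -160/123 ≈ -1.3008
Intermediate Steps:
E = -20/41 (E = -60*1/123 = -20/41 ≈ -0.48780)
v = -3 (v = 2 - 5 = -3)
t(F, J) = 3 + F
S(O) = 8/3 (S(O) = 3 + 1/(-3) = 3 - ⅓ = 8/3)
S(t(6, 1))*E = (8/3)*(-20/41) = -160/123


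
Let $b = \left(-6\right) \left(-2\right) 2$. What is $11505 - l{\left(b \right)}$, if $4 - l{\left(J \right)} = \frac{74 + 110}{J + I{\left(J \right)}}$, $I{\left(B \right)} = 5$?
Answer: $\frac{333713}{29} \approx 11507.0$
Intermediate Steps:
$b = 24$ ($b = 12 \cdot 2 = 24$)
$l{\left(J \right)} = 4 - \frac{184}{5 + J}$ ($l{\left(J \right)} = 4 - \frac{74 + 110}{J + 5} = 4 - \frac{184}{5 + J}$)
$11505 - l{\left(b \right)} = 11505 - \frac{4 \left(-41 + 24\right)}{5 + 24} = 11505 - 4 \cdot \frac{1}{29} \left(-17\right) = 11505 - - \frac{68}{29} = 11505 + \frac{68}{29} = \frac{333713}{29}$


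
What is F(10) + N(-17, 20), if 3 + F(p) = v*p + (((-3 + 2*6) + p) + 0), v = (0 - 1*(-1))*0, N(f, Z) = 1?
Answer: 17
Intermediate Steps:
v = 0 (v = (0 + 1)*0 = 1*0 = 0)
F(p) = 6 + p (F(p) = -3 + (0*p + (((-3 + 2*6) + p) + 0)) = -3 + (0 + (((-3 + 12) + p) + 0)) = -3 + (0 + ((9 + p) + 0)) = -3 + (0 + (9 + p)) = -3 + (9 + p) = 6 + p)
F(10) + N(-17, 20) = (6 + 10) + 1 = 16 + 1 = 17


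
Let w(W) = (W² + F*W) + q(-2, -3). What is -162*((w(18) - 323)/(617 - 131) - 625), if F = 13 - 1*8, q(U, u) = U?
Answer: 303661/3 ≈ 1.0122e+5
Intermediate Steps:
F = 5 (F = 13 - 8 = 5)
w(W) = -2 + W² + 5*W (w(W) = (W² + 5*W) - 2 = -2 + W² + 5*W)
-162*((w(18) - 323)/(617 - 131) - 625) = -162*(((-2 + 18² + 5*18) - 323)/(617 - 131) - 625) = -162*(((-2 + 324 + 90) - 323)/486 - 625) = -162*((412 - 323)*(1/486) - 625) = -162*(89*(1/486) - 625) = -162*(89/486 - 625) = -162*(-303661/486) = 303661/3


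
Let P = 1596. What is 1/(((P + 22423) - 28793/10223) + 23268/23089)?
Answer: 236038847/5668990133280 ≈ 4.1637e-5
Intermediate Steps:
1/(((P + 22423) - 28793/10223) + 23268/23089) = 1/(((1596 + 22423) - 28793/10223) + 23268/23089) = 1/((24019 - 28793*1/10223) + 23268*(1/23089)) = 1/((24019 - 28793/10223) + 23268/23089) = 1/(245517444/10223 + 23268/23089) = 1/(5668990133280/236038847) = 236038847/5668990133280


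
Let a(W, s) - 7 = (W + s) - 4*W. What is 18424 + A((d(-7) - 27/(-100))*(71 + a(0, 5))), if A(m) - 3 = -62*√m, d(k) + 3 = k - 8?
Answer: 18427 - 93*I*√16351/5 ≈ 18427.0 - 2378.4*I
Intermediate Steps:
d(k) = -11 + k (d(k) = -3 + (k - 8) = -3 + (-8 + k) = -11 + k)
a(W, s) = 7 + s - 3*W (a(W, s) = 7 + ((W + s) - 4*W) = 7 + (s - 3*W) = 7 + s - 3*W)
A(m) = 3 - 62*√m
18424 + A((d(-7) - 27/(-100))*(71 + a(0, 5))) = 18424 + (3 - 62*√(71 + (7 + 5 - 3*0))*√((-11 - 7) - 27/(-100))) = 18424 + (3 - 62*√(-18 - 27*(-1/100))*√(71 + (7 + 5 + 0))) = 18424 + (3 - 62*√(-18 + 27/100)*√(71 + 12)) = 18424 + (3 - 62*3*I*√16351/10) = 18424 + (3 - 93*I*√16351/5) = 18427 - 93*I*√16351/5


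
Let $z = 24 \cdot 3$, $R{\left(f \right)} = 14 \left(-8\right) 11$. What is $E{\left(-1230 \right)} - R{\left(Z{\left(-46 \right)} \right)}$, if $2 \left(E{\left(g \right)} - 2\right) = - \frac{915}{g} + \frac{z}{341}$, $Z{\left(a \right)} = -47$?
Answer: $\frac{69036921}{55924} \approx 1234.5$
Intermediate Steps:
$R{\left(f \right)} = -1232$ ($R{\left(f \right)} = \left(-112\right) 11 = -1232$)
$z = 72$
$E{\left(g \right)} = \frac{718}{341} - \frac{915}{2 g}$ ($E{\left(g \right)} = 2 + \frac{- \frac{915}{g} + \frac{72}{341}}{2} = 2 + \frac{\frac{72}{341} - \frac{915}{g}}{2} = 2 + \left(\frac{36}{341} - \frac{915}{2 g}\right) = \frac{718}{341} - \frac{915}{2 g}$)
$E{\left(-1230 \right)} - R{\left(Z{\left(-46 \right)} \right)} = \frac{-312015 + 1436 \left(-1230\right)}{682 \left(-1230\right)} - -1232 = \frac{1}{682} \left(- \frac{1}{1230}\right) \left(-312015 - 1766280\right) + 1232 = \frac{1}{682} \left(- \frac{1}{1230}\right) \left(-2078295\right) + 1232 = \frac{138553}{55924} + 1232 = \frac{69036921}{55924}$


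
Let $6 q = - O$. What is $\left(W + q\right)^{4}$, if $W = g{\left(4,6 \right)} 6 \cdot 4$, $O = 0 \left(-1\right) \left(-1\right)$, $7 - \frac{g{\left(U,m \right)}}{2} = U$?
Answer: $429981696$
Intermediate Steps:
$g{\left(U,m \right)} = 14 - 2 U$
$O = 0$ ($O = 0 \left(-1\right) = 0$)
$W = 144$ ($W = \left(14 - 8\right) 6 \cdot 4 = 6 \cdot 6 \cdot 4 = 36 \cdot 4 = 144$)
$q = 0$ ($q = \frac{\left(-1\right) 0}{6} = \frac{1}{6} \cdot 0 = 0$)
$\left(W + q\right)^{4} = \left(144 + 0\right)^{4} = 144^{4} = 429981696$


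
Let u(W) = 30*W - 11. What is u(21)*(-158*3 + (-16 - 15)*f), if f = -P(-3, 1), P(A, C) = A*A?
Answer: -120705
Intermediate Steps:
P(A, C) = A²
u(W) = -11 + 30*W
f = -9 (f = -1*(-3)² = -1*9 = -9)
u(21)*(-158*3 + (-16 - 15)*f) = (-11 + 30*21)*(-158*3 + (-16 - 15)*(-9)) = (-11 + 630)*(-474 - 31*(-9)) = 619*(-474 + 279) = 619*(-195) = -120705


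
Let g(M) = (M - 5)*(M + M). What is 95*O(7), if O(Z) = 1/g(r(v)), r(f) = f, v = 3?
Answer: -95/12 ≈ -7.9167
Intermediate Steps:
g(M) = 2*M*(-5 + M) (g(M) = (-5 + M)*(2*M) = 2*M*(-5 + M))
O(Z) = -1/12 (O(Z) = 1/(2*3*(-5 + 3)) = 1/(2*3*(-2)) = 1/(-12) = -1/12)
95*O(7) = 95*(-1/12) = -95/12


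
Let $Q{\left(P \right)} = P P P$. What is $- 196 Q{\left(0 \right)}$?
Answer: $0$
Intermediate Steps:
$Q{\left(P \right)} = P^{3}$ ($Q{\left(P \right)} = P^{2} P = P^{3}$)
$- 196 Q{\left(0 \right)} = - 196 \cdot 0^{3} = \left(-196\right) 0 = 0$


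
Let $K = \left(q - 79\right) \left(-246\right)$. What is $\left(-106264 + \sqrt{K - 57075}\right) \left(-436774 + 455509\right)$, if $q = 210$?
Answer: $-1990856040 + 318495 i \sqrt{309} \approx -1.9909 \cdot 10^{9} + 5.5986 \cdot 10^{6} i$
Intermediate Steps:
$K = -32226$ ($K = \left(210 - 79\right) \left(-246\right) = 131 \left(-246\right) = -32226$)
$\left(-106264 + \sqrt{K - 57075}\right) \left(-436774 + 455509\right) = \left(-106264 + \sqrt{-32226 - 57075}\right) \left(-436774 + 455509\right) = \left(-106264 + \sqrt{-89301}\right) 18735 = \left(-106264 + 17 i \sqrt{309}\right) 18735 = -1990856040 + 318495 i \sqrt{309}$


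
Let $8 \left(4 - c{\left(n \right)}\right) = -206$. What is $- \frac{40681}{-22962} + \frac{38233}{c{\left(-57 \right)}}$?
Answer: $\frac{206850919}{160734} \approx 1286.9$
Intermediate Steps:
$c{\left(n \right)} = \frac{119}{4}$ ($c{\left(n \right)} = 4 - - \frac{103}{4} = 4 + \frac{103}{4} = \frac{119}{4}$)
$- \frac{40681}{-22962} + \frac{38233}{c{\left(-57 \right)}} = - \frac{40681}{-22962} + \frac{38233}{\frac{119}{4}} = \left(-40681\right) \left(- \frac{1}{22962}\right) + 38233 \cdot \frac{4}{119} = \frac{40681}{22962} + \frac{8996}{7} = \frac{206850919}{160734}$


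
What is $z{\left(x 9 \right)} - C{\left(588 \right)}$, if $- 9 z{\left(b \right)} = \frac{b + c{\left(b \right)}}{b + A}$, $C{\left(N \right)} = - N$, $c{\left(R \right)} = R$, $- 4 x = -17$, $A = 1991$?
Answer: $\frac{4772762}{8117} \approx 588.0$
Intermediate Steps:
$x = \frac{17}{4}$ ($x = \left(- \frac{1}{4}\right) \left(-17\right) = \frac{17}{4} \approx 4.25$)
$z{\left(b \right)} = - \frac{2 b}{9 \left(1991 + b\right)}$ ($z{\left(b \right)} = - \frac{\left(b + b\right) \frac{1}{b + 1991}}{9} = - \frac{2 b \frac{1}{1991 + b}}{9} = - \frac{2 b}{9 \left(1991 + b\right)}$)
$z{\left(x 9 \right)} - C{\left(588 \right)} = - \frac{2 \cdot \frac{17}{4} \cdot 9}{17919 + 9 \cdot \frac{17}{4} \cdot 9} - \left(-1\right) 588 = \left(-2\right) \frac{153}{4} \frac{1}{17919 + 9 \cdot \frac{153}{4}} - -588 = \left(-2\right) \frac{153}{4} \frac{1}{17919 + \frac{1377}{4}} + 588 = \left(-2\right) \frac{153}{4} \frac{1}{\frac{73053}{4}} + 588 = \left(-2\right) \frac{153}{4} \cdot \frac{4}{73053} + 588 = - \frac{34}{8117} + 588 = \frac{4772762}{8117}$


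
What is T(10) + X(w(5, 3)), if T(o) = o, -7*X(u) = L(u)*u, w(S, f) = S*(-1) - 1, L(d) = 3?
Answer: 88/7 ≈ 12.571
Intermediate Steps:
w(S, f) = -1 - S (w(S, f) = -S - 1 = -1 - S)
X(u) = -3*u/7
T(10) + X(w(5, 3)) = 10 - 3*(-1 - 1*5)/7 = 10 - 3*(-1 - 5)/7 = 10 - 3/7*(-6) = 10 + 18/7 = 88/7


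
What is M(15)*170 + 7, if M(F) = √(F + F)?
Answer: 7 + 170*√30 ≈ 938.13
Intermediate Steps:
M(F) = √2*√F (M(F) = √(2*F) = √2*√F)
M(15)*170 + 7 = (√2*√15)*170 + 7 = √30*170 + 7 = 170*√30 + 7 = 7 + 170*√30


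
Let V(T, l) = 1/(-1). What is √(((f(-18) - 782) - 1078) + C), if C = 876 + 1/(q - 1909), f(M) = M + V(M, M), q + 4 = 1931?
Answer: I*√36106/6 ≈ 31.669*I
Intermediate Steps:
V(T, l) = -1
q = 1927 (q = -4 + 1931 = 1927)
f(M) = -1 + M (f(M) = M - 1 = -1 + M)
C = 15769/18 (C = 876 + 1/(1927 - 1909) = 876 + 1/18 = 15769/18 ≈ 876.06)
√(((f(-18) - 782) - 1078) + C) = √((((-1 - 18) - 782) - 1078) + 15769/18) = √(((-19 - 782) - 1078) + 15769/18) = √((-801 - 1078) + 15769/18) = √(-1879 + 15769/18) = √(-18053/18) = I*√36106/6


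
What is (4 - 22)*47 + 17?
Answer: -829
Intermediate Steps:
(4 - 22)*47 + 17 = -18*47 + 17 = -846 + 17 = -829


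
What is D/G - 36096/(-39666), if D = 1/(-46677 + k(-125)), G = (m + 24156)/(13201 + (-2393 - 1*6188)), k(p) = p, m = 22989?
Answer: 63210261342/69462100939 ≈ 0.91000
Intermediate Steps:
G = 449/44 (G = (22989 + 24156)/(13201 + (-2393 - 1*6188)) = 47145/(13201 + (-2393 - 6188)) = 47145/(13201 - 8581) = 47145/4620 = 47145*(1/4620) = 449/44 ≈ 10.205)
D = -1/46802 (D = 1/(-46677 - 125) = 1/(-46802) = -1/46802 ≈ -2.1367e-5)
D/G - 36096/(-39666) = -1/(46802*449/44) - 36096/(-39666) = -1/46802*44/449 - 36096*(-1/39666) = -22/10507049 + 6016/6611 = 63210261342/69462100939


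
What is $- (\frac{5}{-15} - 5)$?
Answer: $\frac{16}{3} \approx 5.3333$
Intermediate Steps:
$- (\frac{5}{-15} - 5) = - (5 \left(- \frac{1}{15}\right) - 5) = - (- \frac{1}{3} - 5) = \left(-1\right) \left(- \frac{16}{3}\right) = \frac{16}{3}$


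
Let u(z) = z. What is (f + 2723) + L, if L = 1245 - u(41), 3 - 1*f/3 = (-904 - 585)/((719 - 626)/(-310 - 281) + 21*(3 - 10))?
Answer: 113224641/28990 ≈ 3905.6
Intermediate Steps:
f = -619089/28990 (f = 9 - 3*(-904 - 585)/((719 - 626)/(-310 - 281) + 21*(3 - 10)) = 9 - (-4467)/(93/(-591) + 21*(-7)) = 9 - (-4467)/(93*(-1/591) - 147) = 9 - (-4467)/(-31/197 - 147) = 9 - (-4467)/(-28990/197) = 9 - (-4467)*(-197)/28990 = 9 - 3*293333/28990 = 9 - 879999/28990 = -619089/28990 ≈ -21.355)
L = 1204 (L = 1245 - 1*41 = 1245 - 41 = 1204)
(f + 2723) + L = (-619089/28990 + 2723) + 1204 = 78320681/28990 + 1204 = 113224641/28990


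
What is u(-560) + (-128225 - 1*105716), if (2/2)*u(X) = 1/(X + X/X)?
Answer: -130773020/559 ≈ -2.3394e+5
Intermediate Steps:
u(X) = 1/(1 + X) (u(X) = 1/(X + X/X) = 1/(X + 1) = 1/(1 + X))
u(-560) + (-128225 - 1*105716) = 1/(1 - 560) + (-128225 - 1*105716) = 1/(-559) + (-128225 - 105716) = -1/559 - 233941 = -130773020/559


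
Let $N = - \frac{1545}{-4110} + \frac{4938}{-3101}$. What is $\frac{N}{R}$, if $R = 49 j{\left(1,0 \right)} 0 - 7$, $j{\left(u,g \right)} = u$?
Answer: $\frac{1033609}{5947718} \approx 0.17378$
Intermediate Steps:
$R = -7$ ($R = 49 \cdot 1 \cdot 0 - 7 = 49 \cdot 0 - 7 = 0 - 7 = -7$)
$N = - \frac{1033609}{849674}$ ($N = \left(-1545\right) \left(- \frac{1}{4110}\right) + 4938 \left(- \frac{1}{3101}\right) = \frac{103}{274} - \frac{4938}{3101} = - \frac{1033609}{849674} \approx -1.2165$)
$\frac{N}{R} = - \frac{1033609}{849674 \left(-7\right)} = \left(- \frac{1033609}{849674}\right) \left(- \frac{1}{7}\right) = \frac{1033609}{5947718}$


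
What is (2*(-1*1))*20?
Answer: -40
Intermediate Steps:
(2*(-1*1))*20 = (2*(-1))*20 = -2*20 = -40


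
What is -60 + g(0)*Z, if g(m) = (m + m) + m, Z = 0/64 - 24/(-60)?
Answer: -60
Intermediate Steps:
Z = ⅖ (Z = 0*(1/64) - 24*(-1/60) = 0 + ⅖ = ⅖ ≈ 0.40000)
g(m) = 3*m (g(m) = 2*m + m = 3*m)
-60 + g(0)*Z = -60 + (3*0)*(⅖) = -60 + 0*(⅖) = -60 + 0 = -60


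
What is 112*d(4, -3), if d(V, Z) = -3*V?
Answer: -1344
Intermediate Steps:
112*d(4, -3) = 112*(-3*4) = 112*(-12) = -1344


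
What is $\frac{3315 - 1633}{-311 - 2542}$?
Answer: $- \frac{1682}{2853} \approx -0.58955$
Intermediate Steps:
$\frac{3315 - 1633}{-311 - 2542} = \frac{1682}{-2853} = 1682 \left(- \frac{1}{2853}\right) = - \frac{1682}{2853}$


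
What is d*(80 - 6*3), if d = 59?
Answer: 3658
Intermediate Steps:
d*(80 - 6*3) = 59*(80 - 6*3) = 59*(80 - 18) = 59*62 = 3658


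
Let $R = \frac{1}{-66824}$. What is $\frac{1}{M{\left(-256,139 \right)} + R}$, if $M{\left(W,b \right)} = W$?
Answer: $- \frac{66824}{17106945} \approx -0.0039063$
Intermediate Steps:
$R = - \frac{1}{66824} \approx -1.4965 \cdot 10^{-5}$
$\frac{1}{M{\left(-256,139 \right)} + R} = \frac{1}{-256 - \frac{1}{66824}} = \frac{1}{- \frac{17106945}{66824}} = - \frac{66824}{17106945}$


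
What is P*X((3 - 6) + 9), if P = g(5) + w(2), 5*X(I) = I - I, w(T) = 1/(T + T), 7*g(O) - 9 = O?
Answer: 0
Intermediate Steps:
g(O) = 9/7 + O/7
w(T) = 1/(2*T)
X(I) = 0 (X(I) = (I - I)/5 = (⅕)*0 = 0)
P = 9/4 (P = (9/7 + (⅐)*5) + (½)/2 = (9/7 + 5/7) + (½)*(½) = 2 + ¼ = 9/4 ≈ 2.2500)
P*X((3 - 6) + 9) = (9/4)*0 = 0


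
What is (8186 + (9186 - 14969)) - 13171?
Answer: -10768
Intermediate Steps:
(8186 + (9186 - 14969)) - 13171 = (8186 - 5783) - 13171 = 2403 - 13171 = -10768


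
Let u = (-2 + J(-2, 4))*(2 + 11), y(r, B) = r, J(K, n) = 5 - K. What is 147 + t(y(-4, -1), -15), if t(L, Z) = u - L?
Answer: 216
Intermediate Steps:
u = 65 (u = (-2 + (5 - 1*(-2)))*(2 + 11) = (-2 + (5 + 2))*13 = (-2 + 7)*13 = 5*13 = 65)
t(L, Z) = 65 - L
147 + t(y(-4, -1), -15) = 147 + (65 - 1*(-4)) = 147 + (65 + 4) = 147 + 69 = 216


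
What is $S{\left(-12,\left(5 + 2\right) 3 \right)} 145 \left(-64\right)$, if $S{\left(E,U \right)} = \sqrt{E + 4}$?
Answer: $- 18560 i \sqrt{2} \approx - 26248.0 i$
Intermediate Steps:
$S{\left(E,U \right)} = \sqrt{4 + E}$
$S{\left(-12,\left(5 + 2\right) 3 \right)} 145 \left(-64\right) = \sqrt{4 - 12} \cdot 145 \left(-64\right) = \sqrt{-8} \cdot 145 \left(-64\right) = 2 i \sqrt{2} \cdot 145 \left(-64\right) = 290 i \sqrt{2} \left(-64\right) = - 18560 i \sqrt{2}$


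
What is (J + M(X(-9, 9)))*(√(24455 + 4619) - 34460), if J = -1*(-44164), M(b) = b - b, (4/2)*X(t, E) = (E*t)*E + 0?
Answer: -1521891440 + 44164*√29074 ≈ -1.5144e+9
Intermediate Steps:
X(t, E) = t*E²/2 (X(t, E) = ((E*t)*E + 0)/2 = (t*E² + 0)/2 = (t*E²)/2 = t*E²/2)
M(b) = 0
J = 44164
(J + M(X(-9, 9)))*(√(24455 + 4619) - 34460) = (44164 + 0)*(√(24455 + 4619) - 34460) = 44164*(√29074 - 34460) = 44164*(-34460 + √29074) = -1521891440 + 44164*√29074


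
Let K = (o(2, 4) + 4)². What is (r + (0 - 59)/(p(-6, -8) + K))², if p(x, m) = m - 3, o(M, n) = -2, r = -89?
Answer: 318096/49 ≈ 6491.8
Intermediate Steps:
p(x, m) = -3 + m
K = 4 (K = (-2 + 4)² = 2² = 4)
(r + (0 - 59)/(p(-6, -8) + K))² = (-89 + (0 - 59)/((-3 - 8) + 4))² = (-89 - 59/(-11 + 4))² = (-89 - 59/(-7))² = (-89 - 59*(-⅐))² = (-89 + 59/7)² = (-564/7)² = 318096/49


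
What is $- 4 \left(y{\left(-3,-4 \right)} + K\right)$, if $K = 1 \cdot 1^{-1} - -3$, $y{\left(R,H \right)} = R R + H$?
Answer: $-36$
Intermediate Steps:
$y{\left(R,H \right)} = H + R^{2}$ ($y{\left(R,H \right)} = R^{2} + H = H + R^{2}$)
$K = 4$ ($K = 1 \cdot 1 + 3 = 1 + 3 = 4$)
$- 4 \left(y{\left(-3,-4 \right)} + K\right) = - 4 \left(\left(-4 + \left(-3\right)^{2}\right) + 4\right) = - 4 \left(\left(-4 + 9\right) + 4\right) = - 4 \left(5 + 4\right) = \left(-4\right) 9 = -36$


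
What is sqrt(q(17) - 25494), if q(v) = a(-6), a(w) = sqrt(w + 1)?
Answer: sqrt(-25494 + I*sqrt(5)) ≈ 0.007 + 159.67*I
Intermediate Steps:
a(w) = sqrt(1 + w)
q(v) = I*sqrt(5) (q(v) = sqrt(1 - 6) = sqrt(-5) = I*sqrt(5))
sqrt(q(17) - 25494) = sqrt(I*sqrt(5) - 25494) = sqrt(-25494 + I*sqrt(5))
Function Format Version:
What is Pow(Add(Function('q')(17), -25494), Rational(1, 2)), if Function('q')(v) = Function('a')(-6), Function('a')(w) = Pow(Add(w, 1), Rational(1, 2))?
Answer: Pow(Add(-25494, Mul(I, Pow(5, Rational(1, 2)))), Rational(1, 2)) ≈ Add(0.0070, Mul(159.67, I))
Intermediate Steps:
Function('a')(w) = Pow(Add(1, w), Rational(1, 2))
Function('q')(v) = Mul(I, Pow(5, Rational(1, 2))) (Function('q')(v) = Pow(Add(1, -6), Rational(1, 2)) = Pow(-5, Rational(1, 2)) = Mul(I, Pow(5, Rational(1, 2))))
Pow(Add(Function('q')(17), -25494), Rational(1, 2)) = Pow(Add(Mul(I, Pow(5, Rational(1, 2))), -25494), Rational(1, 2)) = Pow(Add(-25494, Mul(I, Pow(5, Rational(1, 2)))), Rational(1, 2))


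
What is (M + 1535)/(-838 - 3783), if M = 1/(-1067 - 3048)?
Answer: -6316524/19015415 ≈ -0.33218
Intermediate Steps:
M = -1/4115 (M = 1/(-4115) = -1/4115 ≈ -0.00024301)
(M + 1535)/(-838 - 3783) = (-1/4115 + 1535)/(-838 - 3783) = (6316524/4115)/(-4621) = (6316524/4115)*(-1/4621) = -6316524/19015415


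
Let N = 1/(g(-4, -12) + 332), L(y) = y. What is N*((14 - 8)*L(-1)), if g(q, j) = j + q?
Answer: -3/158 ≈ -0.018987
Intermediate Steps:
N = 1/316 (N = 1/((-12 - 4) + 332) = 1/(-16 + 332) = 1/316 ≈ 0.0031646)
N*((14 - 8)*L(-1)) = ((14 - 8)*(-1))/316 = (6*(-1))/316 = (1/316)*(-6) = -3/158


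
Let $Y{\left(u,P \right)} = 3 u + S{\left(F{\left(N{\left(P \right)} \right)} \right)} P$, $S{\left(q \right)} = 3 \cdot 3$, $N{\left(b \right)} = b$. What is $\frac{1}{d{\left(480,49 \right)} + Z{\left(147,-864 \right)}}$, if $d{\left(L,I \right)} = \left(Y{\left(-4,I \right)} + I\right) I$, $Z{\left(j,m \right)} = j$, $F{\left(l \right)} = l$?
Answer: $\frac{1}{23569} \approx 4.2429 \cdot 10^{-5}$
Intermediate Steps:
$S{\left(q \right)} = 9$
$Y{\left(u,P \right)} = 3 u + 9 P$
$d{\left(L,I \right)} = I \left(-12 + 10 I\right)$ ($d{\left(L,I \right)} = \left(\left(3 \left(-4\right) + 9 I\right) + I\right) I = \left(\left(-12 + 9 I\right) + I\right) I = \left(-12 + 10 I\right) I = I \left(-12 + 10 I\right)$)
$\frac{1}{d{\left(480,49 \right)} + Z{\left(147,-864 \right)}} = \frac{1}{2 \cdot 49 \left(-6 + 5 \cdot 49\right) + 147} = \frac{1}{2 \cdot 49 \left(-6 + 245\right) + 147} = \frac{1}{2 \cdot 49 \cdot 239 + 147} = \frac{1}{23422 + 147} = \frac{1}{23569}$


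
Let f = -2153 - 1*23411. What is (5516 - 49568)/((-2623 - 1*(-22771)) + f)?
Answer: 11013/1354 ≈ 8.1337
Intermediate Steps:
f = -25564 (f = -2153 - 23411 = -25564)
(5516 - 49568)/((-2623 - 1*(-22771)) + f) = (5516 - 49568)/((-2623 - 1*(-22771)) - 25564) = -44052/((-2623 + 22771) - 25564) = -44052/(20148 - 25564) = -44052/(-5416) = -44052*(-1/5416) = 11013/1354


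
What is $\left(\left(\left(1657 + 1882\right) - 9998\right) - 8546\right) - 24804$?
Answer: $-39809$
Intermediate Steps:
$\left(\left(\left(1657 + 1882\right) - 9998\right) - 8546\right) - 24804 = \left(\left(3539 - 9998\right) - 8546\right) - 24804 = \left(-6459 - 8546\right) - 24804 = -15005 - 24804 = -39809$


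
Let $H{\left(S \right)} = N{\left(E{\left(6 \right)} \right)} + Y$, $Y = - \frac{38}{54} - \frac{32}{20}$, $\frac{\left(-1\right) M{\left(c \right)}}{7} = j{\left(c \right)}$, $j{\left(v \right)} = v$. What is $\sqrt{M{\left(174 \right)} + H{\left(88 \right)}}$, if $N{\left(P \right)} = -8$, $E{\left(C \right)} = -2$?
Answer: $\frac{i \sqrt{2487315}}{45} \approx 35.047 i$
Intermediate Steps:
$M{\left(c \right)} = - 7 c$
$Y = - \frac{311}{135}$ ($Y = \left(-38\right) \frac{1}{54} - \frac{8}{5} = - \frac{19}{27} - \frac{8}{5} = - \frac{311}{135} \approx -2.3037$)
$H{\left(S \right)} = - \frac{1391}{135}$ ($H{\left(S \right)} = -8 - \frac{311}{135} = - \frac{1391}{135}$)
$\sqrt{M{\left(174 \right)} + H{\left(88 \right)}} = \sqrt{\left(-7\right) 174 - \frac{1391}{135}} = \sqrt{-1218 - \frac{1391}{135}} = \sqrt{- \frac{165821}{135}} = \frac{i \sqrt{2487315}}{45}$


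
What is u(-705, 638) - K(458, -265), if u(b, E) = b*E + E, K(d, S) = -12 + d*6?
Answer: -451888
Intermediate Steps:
K(d, S) = -12 + 6*d
u(b, E) = E + E*b (u(b, E) = E*b + E = E + E*b)
u(-705, 638) - K(458, -265) = 638*(1 - 705) - (-12 + 6*458) = 638*(-704) - (-12 + 2748) = -449152 - 1*2736 = -449152 - 2736 = -451888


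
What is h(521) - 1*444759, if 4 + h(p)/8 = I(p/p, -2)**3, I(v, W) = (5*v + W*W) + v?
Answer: -436791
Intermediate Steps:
I(v, W) = W**2 + 6*v (I(v, W) = (5*v + W**2) + v = (W**2 + 5*v) + v = W**2 + 6*v)
h(p) = 7968 (h(p) = -32 + 8*((-2)**2 + 6*(p/p))**3 = -32 + 8*(4 + 6*1)**3 = -32 + 8*(4 + 6)**3 = -32 + 8*10**3 = -32 + 8*1000 = -32 + 8000 = 7968)
h(521) - 1*444759 = 7968 - 1*444759 = 7968 - 444759 = -436791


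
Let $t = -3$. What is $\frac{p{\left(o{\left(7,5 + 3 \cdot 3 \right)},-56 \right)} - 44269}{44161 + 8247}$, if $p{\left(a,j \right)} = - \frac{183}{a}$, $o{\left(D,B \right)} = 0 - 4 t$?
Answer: $- \frac{177137}{209632} \approx -0.84499$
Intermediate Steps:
$o{\left(D,B \right)} = 12$ ($o{\left(D,B \right)} = 0 - -12 = 0 + 12 = 12$)
$\frac{p{\left(o{\left(7,5 + 3 \cdot 3 \right)},-56 \right)} - 44269}{44161 + 8247} = \frac{- \frac{183}{12} - 44269}{44161 + 8247} = \frac{\left(-183\right) \frac{1}{12} - 44269}{52408} = \left(- \frac{61}{4} - 44269\right) \frac{1}{52408} = \left(- \frac{177137}{4}\right) \frac{1}{52408} = - \frac{177137}{209632}$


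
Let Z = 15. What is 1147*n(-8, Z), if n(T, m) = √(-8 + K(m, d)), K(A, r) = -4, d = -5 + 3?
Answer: 2294*I*√3 ≈ 3973.3*I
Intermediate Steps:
d = -2
n(T, m) = 2*I*√3 (n(T, m) = √(-8 - 4) = √(-12) = 2*I*√3)
1147*n(-8, Z) = 1147*(2*I*√3) = 2294*I*√3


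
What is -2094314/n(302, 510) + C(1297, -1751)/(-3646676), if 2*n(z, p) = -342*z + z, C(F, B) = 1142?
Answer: 347146627161/8535045178 ≈ 40.673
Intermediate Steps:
n(z, p) = -341*z/2 (n(z, p) = (-342*z + z)/2 = (-341*z)/2 = -341*z/2)
-2094314/n(302, 510) + C(1297, -1751)/(-3646676) = -2094314/((-341/2*302)) + 1142/(-3646676) = -2094314/(-51491) + 1142*(-1/3646676) = -2094314*(-1/51491) - 571/1823338 = 2094314/51491 - 571/1823338 = 347146627161/8535045178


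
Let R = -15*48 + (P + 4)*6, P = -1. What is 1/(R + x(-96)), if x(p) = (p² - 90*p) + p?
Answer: 1/17058 ≈ 5.8623e-5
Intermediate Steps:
x(p) = p² - 89*p
R = -702 (R = -15*48 + (-1 + 4)*6 = -720 + 3*6 = -720 + 18 = -702)
1/(R + x(-96)) = 1/(-702 - 96*(-89 - 96)) = 1/(-702 - 96*(-185)) = 1/(-702 + 17760) = 1/17058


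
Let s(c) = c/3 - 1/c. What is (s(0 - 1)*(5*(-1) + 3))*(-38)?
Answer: 152/3 ≈ 50.667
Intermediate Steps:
s(c) = -1/c + c/3 (s(c) = c*(1/3) - 1/c = c/3 - 1/c = -1/c + c/3)
(s(0 - 1)*(5*(-1) + 3))*(-38) = ((-1/(0 - 1) + (0 - 1)/3)*(5*(-1) + 3))*(-38) = ((-1/(-1) + (1/3)*(-1))*(-5 + 3))*(-38) = ((-1*(-1) - 1/3)*(-2))*(-38) = ((1 - 1/3)*(-2))*(-38) = ((2/3)*(-2))*(-38) = -4/3*(-38) = 152/3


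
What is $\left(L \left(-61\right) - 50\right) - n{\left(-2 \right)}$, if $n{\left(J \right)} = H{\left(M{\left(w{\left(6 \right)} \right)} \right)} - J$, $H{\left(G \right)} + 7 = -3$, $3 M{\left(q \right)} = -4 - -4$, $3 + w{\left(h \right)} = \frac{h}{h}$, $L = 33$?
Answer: $-2055$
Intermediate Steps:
$w{\left(h \right)} = -2$ ($w{\left(h \right)} = -3 + \frac{h}{h} = -3 + 1 = -2$)
$M{\left(q \right)} = 0$ ($M{\left(q \right)} = \frac{-4 - -4}{3} = \frac{-4 + 4}{3} = \frac{1}{3} \cdot 0 = 0$)
$H{\left(G \right)} = -10$ ($H{\left(G \right)} = -7 - 3 = -10$)
$n{\left(J \right)} = -10 - J$
$\left(L \left(-61\right) - 50\right) - n{\left(-2 \right)} = \left(33 \left(-61\right) - 50\right) - \left(-10 - -2\right) = \left(-2013 - 50\right) - \left(-10 + 2\right) = -2063 - -8 = -2063 + 8 = -2055$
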